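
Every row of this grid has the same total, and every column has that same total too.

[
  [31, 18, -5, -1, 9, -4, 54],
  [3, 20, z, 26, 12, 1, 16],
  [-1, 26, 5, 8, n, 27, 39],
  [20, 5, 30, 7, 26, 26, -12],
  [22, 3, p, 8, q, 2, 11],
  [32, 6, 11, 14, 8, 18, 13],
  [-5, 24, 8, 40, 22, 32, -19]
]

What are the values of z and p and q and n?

Rows 1 and 4 both sum to 102, so that's the common total.
Row 3: -1 + 26 + 5 + 8 + 27 + 39 = 104, so its missing entry is 102 − 104 = -2.
Column 5: 9 + 12 − 2 + 26 + 8 + 22 = 75, so its missing entry is 102 − 75 = 27.
Row 2: 3 + 20 + 26 + 12 + 1 + 16 = 78, so its missing entry is 102 − 78 = 24.
Row 5: 22 + 3 + 8 + 27 + 2 + 11 = 73, so its missing entry is 102 − 73 = 29.

z = 24, p = 29, q = 27, n = -2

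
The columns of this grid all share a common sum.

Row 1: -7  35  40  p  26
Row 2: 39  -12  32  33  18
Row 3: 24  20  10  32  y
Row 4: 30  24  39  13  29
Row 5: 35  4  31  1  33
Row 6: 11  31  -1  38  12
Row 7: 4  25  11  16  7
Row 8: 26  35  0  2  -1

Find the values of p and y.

Column 1 sums to 162 and so does column 3; that's the common total.
In column 4 the known cells total 135, leaving 162 − 135 = 27.
In column 5 the known cells total 124, leaving 162 − 124 = 38.

p = 27, y = 38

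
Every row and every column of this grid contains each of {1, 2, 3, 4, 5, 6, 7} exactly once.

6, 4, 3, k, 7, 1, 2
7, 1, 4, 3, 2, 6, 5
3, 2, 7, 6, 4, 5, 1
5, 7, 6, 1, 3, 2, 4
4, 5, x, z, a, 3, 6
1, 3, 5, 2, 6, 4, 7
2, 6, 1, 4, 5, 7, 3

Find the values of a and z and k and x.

a = 1, z = 7, k = 5, x = 2

For row 5, column 5: column 5 already has {2, 3, 4, 5, 6, 7}; that leaves 1.
At (row 1, col 4): row 1 already has {1, 2, 3, 4, 6, 7}, so the value is 5.
For row 5, column 3: column 3 already has {1, 3, 4, 5, 6, 7}; that leaves 2.
At (row 5, col 4): row 5 already has {1, 2, 3, 4, 5, 6}, so the value is 7.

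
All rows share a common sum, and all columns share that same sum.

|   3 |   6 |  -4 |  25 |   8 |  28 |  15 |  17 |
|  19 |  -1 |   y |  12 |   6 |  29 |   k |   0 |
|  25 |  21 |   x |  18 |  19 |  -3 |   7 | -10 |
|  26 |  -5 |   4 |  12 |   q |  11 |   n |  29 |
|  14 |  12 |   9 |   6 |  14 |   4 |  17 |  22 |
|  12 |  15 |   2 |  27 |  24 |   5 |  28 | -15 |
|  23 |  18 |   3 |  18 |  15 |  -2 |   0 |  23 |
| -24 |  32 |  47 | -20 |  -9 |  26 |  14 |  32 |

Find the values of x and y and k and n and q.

Rows 1 and 5 both sum to 98, so that's the common total.
The known cells in row 3 total 77, leaving 98 − 77 = 21 for the blank.
The known cells in column 3 total 82, leaving 98 − 82 = 16 for the blank.
The known cells in column 5 total 77, leaving 98 − 77 = 21 for the blank.
The known cells in row 4 total 98, leaving 98 − 98 = 0 for the blank.
The known cells in row 2 total 81, leaving 98 − 81 = 17 for the blank.

x = 21, y = 16, k = 17, n = 0, q = 21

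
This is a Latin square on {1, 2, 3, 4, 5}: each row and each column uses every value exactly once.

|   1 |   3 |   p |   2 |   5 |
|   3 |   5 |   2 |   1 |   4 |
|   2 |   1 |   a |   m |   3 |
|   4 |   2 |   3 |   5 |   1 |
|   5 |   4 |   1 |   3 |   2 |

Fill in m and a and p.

m = 4, a = 5, p = 4

At (row 3, col 4): column 4 already has {1, 2, 3, 5}, so the value is 4.
Cell (1,3): row 1 already has {1, 2, 3, 5} → 4.
Cell (3,3): row 3 already has {1, 2, 3, 4} → 5.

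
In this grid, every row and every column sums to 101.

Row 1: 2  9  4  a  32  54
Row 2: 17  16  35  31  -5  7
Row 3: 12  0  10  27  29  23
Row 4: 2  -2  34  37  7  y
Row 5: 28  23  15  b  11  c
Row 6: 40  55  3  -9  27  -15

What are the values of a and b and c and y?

Row 1: 2 + 9 + 4 + 32 + 54 = 101, so its missing entry is 101 − 101 = 0.
Row 4: 2 − 2 + 34 + 37 + 7 = 78, so its missing entry is 101 − 78 = 23.
Column 6: 54 + 7 + 23 + 23 − 15 = 92, so its missing entry is 101 − 92 = 9.
Row 5: 28 + 23 + 15 + 11 + 9 = 86, so its missing entry is 101 − 86 = 15.

a = 0, b = 15, c = 9, y = 23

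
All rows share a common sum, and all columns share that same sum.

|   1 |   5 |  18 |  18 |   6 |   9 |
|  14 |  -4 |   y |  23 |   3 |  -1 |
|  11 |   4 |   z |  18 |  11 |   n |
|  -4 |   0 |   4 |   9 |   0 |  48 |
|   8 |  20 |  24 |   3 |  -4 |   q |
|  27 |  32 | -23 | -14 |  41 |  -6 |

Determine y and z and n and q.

y = 22, z = 12, n = 1, q = 6

Rows 1 and 4 both sum to 57, so that's the common total.
Row 5 has 8 + 20 + 24 + 3 − 4 = 51; the blank must be 57 − 51 = 6.
Row 2 has 14 − 4 + 23 + 3 − 1 = 35; the blank must be 57 − 35 = 22.
Column 6 has 9 − 1 + 48 + 6 − 6 = 56; the blank must be 57 − 56 = 1.
Row 3 has 11 + 4 + 18 + 11 + 1 = 45; the blank must be 57 − 45 = 12.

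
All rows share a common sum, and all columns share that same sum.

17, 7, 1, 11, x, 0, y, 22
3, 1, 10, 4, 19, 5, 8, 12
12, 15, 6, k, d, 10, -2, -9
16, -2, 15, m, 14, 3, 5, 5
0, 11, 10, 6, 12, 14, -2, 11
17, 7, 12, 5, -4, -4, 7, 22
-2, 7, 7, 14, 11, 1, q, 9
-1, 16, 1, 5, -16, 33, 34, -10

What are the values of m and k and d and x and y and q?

Rows 2 and 5 both sum to 62, so that's the common total.
The known cells in row 4 total 56, leaving 62 − 56 = 6 for the blank.
The known cells in column 4 total 51, leaving 62 − 51 = 11 for the blank.
The known cells in row 3 total 43, leaving 62 − 43 = 19 for the blank.
The known cells in column 5 total 55, leaving 62 − 55 = 7 for the blank.
The known cells in row 1 total 65, leaving 62 − 65 = -3 for the blank.
The known cells in row 7 total 47, leaving 62 − 47 = 15 for the blank.

m = 6, k = 11, d = 19, x = 7, y = -3, q = 15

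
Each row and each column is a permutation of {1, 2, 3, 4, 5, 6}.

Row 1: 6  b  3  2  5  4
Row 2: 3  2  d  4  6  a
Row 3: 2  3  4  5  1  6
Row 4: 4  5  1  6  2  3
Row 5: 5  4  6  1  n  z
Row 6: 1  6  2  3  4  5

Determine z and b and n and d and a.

z = 2, b = 1, n = 3, d = 5, a = 1

For row 1, column 2: row 1 already has {2, 3, 4, 5, 6}; that leaves 1.
For row 5, column 5: column 5 already has {1, 2, 4, 5, 6}; that leaves 3.
At (row 2, col 3): column 3 already has {1, 2, 3, 4, 6}, so the value is 5.
Cell (2,6): row 2 already has {2, 3, 4, 5, 6} → 1.
At (row 5, col 6): row 5 already has {1, 3, 4, 5, 6}, so the value is 2.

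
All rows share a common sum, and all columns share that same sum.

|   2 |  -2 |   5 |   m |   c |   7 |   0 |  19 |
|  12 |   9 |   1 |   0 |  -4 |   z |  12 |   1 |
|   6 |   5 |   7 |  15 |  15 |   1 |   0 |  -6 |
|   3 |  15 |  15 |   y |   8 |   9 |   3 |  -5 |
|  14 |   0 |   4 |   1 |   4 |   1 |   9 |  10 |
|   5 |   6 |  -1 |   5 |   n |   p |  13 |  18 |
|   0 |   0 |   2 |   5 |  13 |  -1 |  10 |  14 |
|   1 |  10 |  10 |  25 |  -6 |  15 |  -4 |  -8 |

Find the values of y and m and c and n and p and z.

y = -5, m = -3, c = 15, n = -2, p = -1, z = 12

Rows 3 and 5 both sum to 43, so that's the common total.
Row 2 has 12 + 9 + 1 + 0 − 4 + 12 + 1 = 31; the blank must be 43 − 31 = 12.
Column 6 has 7 + 12 + 1 + 9 + 1 − 1 + 15 = 44; the blank must be 43 − 44 = -1.
Row 6 has 5 + 6 − 1 + 5 − 1 + 13 + 18 = 45; the blank must be 43 − 45 = -2.
Column 5 has -4 + 15 + 8 + 4 − 2 + 13 − 6 = 28; the blank must be 43 − 28 = 15.
Row 1 has 2 − 2 + 5 + 15 + 7 + 0 + 19 = 46; the blank must be 43 − 46 = -3.
Row 4 has 3 + 15 + 15 + 8 + 9 + 3 − 5 = 48; the blank must be 43 − 48 = -5.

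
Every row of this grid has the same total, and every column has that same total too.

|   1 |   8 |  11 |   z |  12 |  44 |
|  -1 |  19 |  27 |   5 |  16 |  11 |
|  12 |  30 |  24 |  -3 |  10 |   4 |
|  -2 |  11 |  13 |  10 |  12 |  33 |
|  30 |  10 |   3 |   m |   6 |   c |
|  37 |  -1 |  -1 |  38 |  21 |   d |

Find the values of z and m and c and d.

Rows 2 and 3 both sum to 77, so that's the common total.
The known cells in row 6 total 94, leaving 77 − 94 = -17 for the blank.
The known cells in column 6 total 75, leaving 77 − 75 = 2 for the blank.
The known cells in row 1 total 76, leaving 77 − 76 = 1 for the blank.
The known cells in row 5 total 51, leaving 77 − 51 = 26 for the blank.

z = 1, m = 26, c = 2, d = -17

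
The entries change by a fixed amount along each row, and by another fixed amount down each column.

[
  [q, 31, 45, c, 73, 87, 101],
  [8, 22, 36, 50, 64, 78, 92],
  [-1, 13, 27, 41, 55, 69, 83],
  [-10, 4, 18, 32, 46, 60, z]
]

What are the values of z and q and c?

Along each row the entries change by 14 per step; down each column they change by -9.
Row 4: from -10 at column 1, stepping by 14 to column 7 gives 74.
Row 1: from 31 at column 2, stepping by 14 to column 1 gives 17.
Row 1: from 31 at column 2, stepping by 14 to column 4 gives 59.

z = 74, q = 17, c = 59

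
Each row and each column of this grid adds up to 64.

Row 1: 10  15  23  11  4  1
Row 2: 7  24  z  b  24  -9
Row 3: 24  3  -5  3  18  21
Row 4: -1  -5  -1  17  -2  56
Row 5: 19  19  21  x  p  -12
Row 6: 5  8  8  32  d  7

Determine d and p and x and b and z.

d = 4, p = 16, x = 1, b = 0, z = 18

Column 3: 23 − 5 − 1 + 21 + 8 = 46, so its missing entry is 64 − 46 = 18.
Row 6: 5 + 8 + 8 + 32 + 7 = 60, so its missing entry is 64 − 60 = 4.
Column 5: 4 + 24 + 18 − 2 + 4 = 48, so its missing entry is 64 − 48 = 16.
Row 5: 19 + 19 + 21 + 16 − 12 = 63, so its missing entry is 64 − 63 = 1.
Row 2: 7 + 24 + 18 + 24 − 9 = 64, so its missing entry is 64 − 64 = 0.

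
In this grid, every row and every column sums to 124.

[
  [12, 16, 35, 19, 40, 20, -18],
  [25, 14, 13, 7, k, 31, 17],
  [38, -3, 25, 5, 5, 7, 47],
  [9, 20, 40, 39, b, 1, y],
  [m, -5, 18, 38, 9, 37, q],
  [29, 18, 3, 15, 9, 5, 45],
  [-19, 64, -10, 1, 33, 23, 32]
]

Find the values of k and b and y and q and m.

Column 1: 12 + 25 + 38 + 9 + 29 − 19 = 94, so its missing entry is 124 − 94 = 30.
Row 5: 30 − 5 + 18 + 38 + 9 + 37 = 127, so its missing entry is 124 − 127 = -3.
Row 2: 25 + 14 + 13 + 7 + 31 + 17 = 107, so its missing entry is 124 − 107 = 17.
Column 5: 40 + 17 + 5 + 9 + 9 + 33 = 113, so its missing entry is 124 − 113 = 11.
Row 4: 9 + 20 + 40 + 39 + 11 + 1 = 120, so its missing entry is 124 − 120 = 4.

k = 17, b = 11, y = 4, q = -3, m = 30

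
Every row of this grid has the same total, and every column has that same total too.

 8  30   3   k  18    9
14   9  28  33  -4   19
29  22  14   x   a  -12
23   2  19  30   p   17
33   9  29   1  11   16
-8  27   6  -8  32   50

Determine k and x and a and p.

k = 31, x = 12, a = 34, p = 8

Rows 2 and 5 both sum to 99, so that's the common total.
Row 1 has 8 + 30 + 3 + 18 + 9 = 68; the blank must be 99 − 68 = 31.
Column 4 has 31 + 33 + 30 + 1 − 8 = 87; the blank must be 99 − 87 = 12.
Row 3 has 29 + 22 + 14 + 12 − 12 = 65; the blank must be 99 − 65 = 34.
Row 4 has 23 + 2 + 19 + 30 + 17 = 91; the blank must be 99 − 91 = 8.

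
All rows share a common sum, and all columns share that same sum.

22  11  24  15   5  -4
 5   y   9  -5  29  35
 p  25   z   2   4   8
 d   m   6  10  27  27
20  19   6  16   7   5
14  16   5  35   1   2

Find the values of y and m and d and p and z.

Rows 1 and 5 both sum to 73, so that's the common total.
Row 2 has 5 + 9 − 5 + 29 + 35 = 73; the blank must be 73 − 73 = 0.
Column 2 has 11 + 0 + 25 + 19 + 16 = 71; the blank must be 73 − 71 = 2.
Row 4 has 2 + 6 + 10 + 27 + 27 = 72; the blank must be 73 − 72 = 1.
Column 1 has 22 + 5 + 1 + 20 + 14 = 62; the blank must be 73 − 62 = 11.
Row 3 has 11 + 25 + 2 + 4 + 8 = 50; the blank must be 73 − 50 = 23.

y = 0, m = 2, d = 1, p = 11, z = 23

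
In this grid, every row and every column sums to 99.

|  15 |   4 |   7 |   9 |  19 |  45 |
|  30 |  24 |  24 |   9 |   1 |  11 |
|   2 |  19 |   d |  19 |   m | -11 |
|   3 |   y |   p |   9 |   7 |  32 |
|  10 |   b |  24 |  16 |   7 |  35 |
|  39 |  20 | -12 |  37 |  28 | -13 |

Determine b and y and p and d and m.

b = 7, y = 25, p = 23, d = 33, m = 37

Column 5: 19 + 1 + 7 + 7 + 28 = 62, so its missing entry is 99 − 62 = 37.
Row 3: 2 + 19 + 19 + 37 − 11 = 66, so its missing entry is 99 − 66 = 33.
Column 3: 7 + 24 + 33 + 24 − 12 = 76, so its missing entry is 99 − 76 = 23.
Row 4: 3 + 23 + 9 + 7 + 32 = 74, so its missing entry is 99 − 74 = 25.
Row 5: 10 + 24 + 16 + 7 + 35 = 92, so its missing entry is 99 − 92 = 7.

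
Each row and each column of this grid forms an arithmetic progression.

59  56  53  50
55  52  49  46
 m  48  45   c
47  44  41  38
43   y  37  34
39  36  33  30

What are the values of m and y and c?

m = 51, y = 40, c = 42

Along each row the entries change by -3 per step; down each column they change by -4.
Row 3: from 48 at column 2, stepping by -3 to column 1 gives 51.
Row 5: from 43 at column 1, stepping by -3 to column 2 gives 40.
Row 3: from 48 at column 2, stepping by -3 to column 4 gives 42.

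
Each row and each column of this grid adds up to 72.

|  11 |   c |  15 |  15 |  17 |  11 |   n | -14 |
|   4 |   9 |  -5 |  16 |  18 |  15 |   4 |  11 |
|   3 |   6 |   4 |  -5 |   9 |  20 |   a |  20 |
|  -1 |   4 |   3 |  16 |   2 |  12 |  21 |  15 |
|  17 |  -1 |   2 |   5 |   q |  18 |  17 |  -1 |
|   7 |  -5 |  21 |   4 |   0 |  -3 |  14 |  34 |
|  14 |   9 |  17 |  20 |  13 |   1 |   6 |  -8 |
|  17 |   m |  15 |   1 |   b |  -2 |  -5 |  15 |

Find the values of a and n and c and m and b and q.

The known cells in row 5 total 57, leaving 72 − 57 = 15 for the blank.
The known cells in column 5 total 74, leaving 72 − 74 = -2 for the blank.
The known cells in row 8 total 39, leaving 72 − 39 = 33 for the blank.
The known cells in column 2 total 55, leaving 72 − 55 = 17 for the blank.
The known cells in row 1 total 72, leaving 72 − 72 = 0 for the blank.
The known cells in row 3 total 57, leaving 72 − 57 = 15 for the blank.

a = 15, n = 0, c = 17, m = 33, b = -2, q = 15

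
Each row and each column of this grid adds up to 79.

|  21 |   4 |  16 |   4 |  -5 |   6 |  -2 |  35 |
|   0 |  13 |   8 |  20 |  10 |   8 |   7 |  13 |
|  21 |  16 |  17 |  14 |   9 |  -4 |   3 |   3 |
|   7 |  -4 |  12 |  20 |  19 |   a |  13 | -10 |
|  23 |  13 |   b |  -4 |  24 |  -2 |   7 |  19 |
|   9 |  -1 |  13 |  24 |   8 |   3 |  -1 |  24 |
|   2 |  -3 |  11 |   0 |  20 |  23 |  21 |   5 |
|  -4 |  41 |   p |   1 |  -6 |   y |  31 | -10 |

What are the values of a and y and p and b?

The known cells in row 5 total 80, leaving 79 − 80 = -1 for the blank.
The known cells in column 3 total 76, leaving 79 − 76 = 3 for the blank.
The known cells in row 8 total 56, leaving 79 − 56 = 23 for the blank.
The known cells in row 4 total 57, leaving 79 − 57 = 22 for the blank.

a = 22, y = 23, p = 3, b = -1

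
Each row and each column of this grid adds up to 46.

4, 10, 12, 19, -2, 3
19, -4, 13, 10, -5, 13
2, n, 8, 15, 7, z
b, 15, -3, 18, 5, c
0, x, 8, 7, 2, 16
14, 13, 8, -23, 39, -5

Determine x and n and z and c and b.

x = 13, n = -1, z = 15, c = 4, b = 7

Column 1 has 4 + 19 + 2 + 0 + 14 = 39; the blank must be 46 − 39 = 7.
Row 5 has 0 + 8 + 7 + 2 + 16 = 33; the blank must be 46 − 33 = 13.
Column 2 has 10 − 4 + 15 + 13 + 13 = 47; the blank must be 46 − 47 = -1.
Row 3 has 2 − 1 + 8 + 15 + 7 = 31; the blank must be 46 − 31 = 15.
Row 4 has 7 + 15 − 3 + 18 + 5 = 42; the blank must be 46 − 42 = 4.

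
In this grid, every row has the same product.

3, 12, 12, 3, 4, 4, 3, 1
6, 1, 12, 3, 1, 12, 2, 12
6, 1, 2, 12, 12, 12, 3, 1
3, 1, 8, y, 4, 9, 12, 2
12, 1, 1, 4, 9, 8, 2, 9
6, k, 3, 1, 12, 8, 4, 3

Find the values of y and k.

y = 3, k = 3

Rows 1 and 2 each multiply to 62208, so every row has product 62208.
Row 4: 3×1×8×4×9×12×2 = 20736, so the missing entry is 62208 ÷ 20736 = 3.
Row 6: 6×3×1×12×8×4×3 = 20736, so the missing entry is 62208 ÷ 20736 = 3.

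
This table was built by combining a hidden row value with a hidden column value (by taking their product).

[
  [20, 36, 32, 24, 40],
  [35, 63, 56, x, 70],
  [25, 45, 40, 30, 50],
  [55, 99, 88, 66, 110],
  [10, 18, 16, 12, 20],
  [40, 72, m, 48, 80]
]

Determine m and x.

m = 64, x = 42

Each row is a constant multiple of every other row — this is a multiplication table with the headers hidden.
Row 6 is 72/36 = 2/1 times row 1, so its entry in column 3 is 32 × 2/1 = 64.
Row 2 is 63/36 = 7/4 times row 1, so its entry in column 4 is 24 × 7/4 = 42.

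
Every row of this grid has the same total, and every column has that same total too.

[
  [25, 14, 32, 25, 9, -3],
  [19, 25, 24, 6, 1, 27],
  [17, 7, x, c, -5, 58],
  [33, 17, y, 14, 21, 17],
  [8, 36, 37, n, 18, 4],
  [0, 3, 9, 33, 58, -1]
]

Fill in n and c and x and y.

Rows 1 and 2 both sum to 102, so that's the common total.
Row 4: 33 + 17 + 14 + 21 + 17 = 102, so its missing entry is 102 − 102 = 0.
Column 3: 32 + 24 + 0 + 37 + 9 = 102, so its missing entry is 102 − 102 = 0.
Row 3: 17 + 7 + 0 − 5 + 58 = 77, so its missing entry is 102 − 77 = 25.
Row 5: 8 + 36 + 37 + 18 + 4 = 103, so its missing entry is 102 − 103 = -1.

n = -1, c = 25, x = 0, y = 0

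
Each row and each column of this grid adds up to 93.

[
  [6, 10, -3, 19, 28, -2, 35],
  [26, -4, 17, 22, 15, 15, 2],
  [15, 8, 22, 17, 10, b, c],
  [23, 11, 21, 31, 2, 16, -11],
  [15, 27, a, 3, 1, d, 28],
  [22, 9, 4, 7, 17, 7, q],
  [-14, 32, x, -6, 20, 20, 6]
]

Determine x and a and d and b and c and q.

x = 35, a = -3, d = 22, b = 15, c = 6, q = 27

Row 7: -14 + 32 − 6 + 20 + 20 + 6 = 58, so its missing entry is 93 − 58 = 35.
Column 3: -3 + 17 + 22 + 21 + 4 + 35 = 96, so its missing entry is 93 − 96 = -3.
Row 5: 15 + 27 − 3 + 3 + 1 + 28 = 71, so its missing entry is 93 − 71 = 22.
Row 6: 22 + 9 + 4 + 7 + 17 + 7 = 66, so its missing entry is 93 − 66 = 27.
Column 7: 35 + 2 − 11 + 28 + 27 + 6 = 87, so its missing entry is 93 − 87 = 6.
Row 3: 15 + 8 + 22 + 17 + 10 + 6 = 78, so its missing entry is 93 − 78 = 15.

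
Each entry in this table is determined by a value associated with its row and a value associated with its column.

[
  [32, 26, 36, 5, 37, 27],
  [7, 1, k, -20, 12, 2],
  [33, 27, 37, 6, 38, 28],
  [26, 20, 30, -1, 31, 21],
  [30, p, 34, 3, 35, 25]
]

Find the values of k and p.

k = 11, p = 24

The difference between any two rows is the same in every column — this is an addition table with the headers hidden.
Row 2 minus row 1 is -20 − 5 = -25, so its entry in column 3 is 36 + (-25) = 11.
Row 5 minus row 1 is 3 − 5 = -2, so its entry in column 2 is 26 + (-2) = 24.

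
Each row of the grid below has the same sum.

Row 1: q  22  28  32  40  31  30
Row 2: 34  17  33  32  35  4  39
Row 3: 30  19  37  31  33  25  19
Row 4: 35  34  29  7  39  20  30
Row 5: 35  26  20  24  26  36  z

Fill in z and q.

z = 27, q = 11

Rows 3 and 4 both add up to 194, so every row sums to 194.
Row 5: 35 + 26 + 20 + 24 + 26 + 36 = 167, so the missing entry is 194 − 167 = 27.
Row 1: 22 + 28 + 32 + 40 + 31 + 30 = 183, so the missing entry is 194 − 183 = 11.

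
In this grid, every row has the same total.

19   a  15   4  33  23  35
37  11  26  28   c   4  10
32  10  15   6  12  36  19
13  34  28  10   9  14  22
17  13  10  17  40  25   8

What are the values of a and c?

a = 1, c = 14

Rows 3 and 5 both add up to 130, so every row sums to 130.
Row 1: 19 + 15 + 4 + 33 + 23 + 35 = 129, so the missing entry is 130 − 129 = 1.
Row 2: 37 + 11 + 26 + 28 + 4 + 10 = 116, so the missing entry is 130 − 116 = 14.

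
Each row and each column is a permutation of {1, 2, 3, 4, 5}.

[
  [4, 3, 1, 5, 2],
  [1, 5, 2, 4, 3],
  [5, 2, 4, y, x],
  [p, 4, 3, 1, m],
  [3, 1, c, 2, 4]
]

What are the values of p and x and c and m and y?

p = 2, x = 1, c = 5, m = 5, y = 3

At (row 5, col 3): row 5 already has {1, 2, 3, 4}, so the value is 5.
At (row 4, col 1): column 1 already has {1, 3, 4, 5}, so the value is 2.
Cell (4,5): row 4 already has {1, 2, 3, 4} → 5.
Cell (3,5): column 5 already has {2, 3, 4, 5} → 1.
For row 3, column 4: row 3 already has {1, 2, 4, 5}; that leaves 3.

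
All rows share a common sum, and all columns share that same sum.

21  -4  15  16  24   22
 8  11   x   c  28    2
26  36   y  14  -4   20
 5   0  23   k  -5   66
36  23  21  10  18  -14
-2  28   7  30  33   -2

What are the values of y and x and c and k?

y = 2, x = 26, c = 19, k = 5

Rows 1 and 5 both sum to 94, so that's the common total.
Row 4 has 5 + 0 + 23 − 5 + 66 = 89; the blank must be 94 − 89 = 5.
Column 4 has 16 + 14 + 5 + 10 + 30 = 75; the blank must be 94 − 75 = 19.
Row 2 has 8 + 11 + 19 + 28 + 2 = 68; the blank must be 94 − 68 = 26.
Row 3 has 26 + 36 + 14 − 4 + 20 = 92; the blank must be 94 − 92 = 2.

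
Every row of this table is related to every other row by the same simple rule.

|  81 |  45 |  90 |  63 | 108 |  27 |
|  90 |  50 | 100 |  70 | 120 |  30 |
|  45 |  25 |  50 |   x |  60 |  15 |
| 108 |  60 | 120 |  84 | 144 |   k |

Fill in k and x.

k = 36, x = 35

Each row is a constant multiple of every other row — this is a multiplication table with the headers hidden.
Row 4 is 108/81 = 4/3 times row 1, so its entry in column 6 is 27 × 4/3 = 36.
Row 3 is 45/81 = 5/9 times row 1, so its entry in column 4 is 63 × 5/9 = 35.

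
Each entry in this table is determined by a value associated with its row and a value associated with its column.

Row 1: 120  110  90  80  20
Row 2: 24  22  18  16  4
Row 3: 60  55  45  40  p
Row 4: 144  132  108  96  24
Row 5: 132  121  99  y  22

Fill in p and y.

p = 10, y = 88

Each row is a constant multiple of every other row — this is a multiplication table with the headers hidden.
Row 3 is 55/110 = 1/2 times row 1, so its entry in column 5 is 20 × 1/2 = 10.
Row 5 is 121/110 = 11/10 times row 1, so its entry in column 4 is 80 × 11/10 = 88.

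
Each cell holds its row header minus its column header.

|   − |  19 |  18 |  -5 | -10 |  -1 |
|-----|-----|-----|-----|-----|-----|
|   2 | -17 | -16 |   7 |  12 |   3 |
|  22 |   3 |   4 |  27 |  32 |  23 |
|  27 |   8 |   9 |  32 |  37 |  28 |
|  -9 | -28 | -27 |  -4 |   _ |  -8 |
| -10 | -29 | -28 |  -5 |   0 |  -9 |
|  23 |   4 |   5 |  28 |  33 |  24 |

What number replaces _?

-9 − (-10) = 1.

1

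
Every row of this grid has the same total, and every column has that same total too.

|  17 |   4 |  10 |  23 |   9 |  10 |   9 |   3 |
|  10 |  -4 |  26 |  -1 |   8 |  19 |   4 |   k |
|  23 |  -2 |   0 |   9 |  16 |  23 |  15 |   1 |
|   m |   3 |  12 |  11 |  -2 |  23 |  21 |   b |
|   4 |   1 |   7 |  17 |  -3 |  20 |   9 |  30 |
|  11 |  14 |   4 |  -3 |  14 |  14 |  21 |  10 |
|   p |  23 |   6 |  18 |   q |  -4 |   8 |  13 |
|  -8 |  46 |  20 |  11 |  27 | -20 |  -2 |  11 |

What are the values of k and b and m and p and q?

k = 23, b = -6, m = 23, p = 5, q = 16

Rows 1 and 3 both sum to 85, so that's the common total.
The known cells in column 5 total 69, leaving 85 − 69 = 16 for the blank.
The known cells in row 2 total 62, leaving 85 − 62 = 23 for the blank.
The known cells in column 8 total 91, leaving 85 − 91 = -6 for the blank.
The known cells in row 4 total 62, leaving 85 − 62 = 23 for the blank.
The known cells in row 7 total 80, leaving 85 − 80 = 5 for the blank.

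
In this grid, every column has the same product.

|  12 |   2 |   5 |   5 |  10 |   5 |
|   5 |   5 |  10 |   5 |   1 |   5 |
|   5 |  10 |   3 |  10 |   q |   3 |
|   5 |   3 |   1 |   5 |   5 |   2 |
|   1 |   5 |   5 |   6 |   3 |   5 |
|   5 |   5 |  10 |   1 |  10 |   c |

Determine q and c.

Columns 1 and 3 each multiply to 7500, so every column has product 7500.
Column 5: 10×1×5×3×10 = 1500, so the missing entry is 7500 ÷ 1500 = 5.
Column 6: 5×5×3×2×5 = 750, so the missing entry is 7500 ÷ 750 = 10.

q = 5, c = 10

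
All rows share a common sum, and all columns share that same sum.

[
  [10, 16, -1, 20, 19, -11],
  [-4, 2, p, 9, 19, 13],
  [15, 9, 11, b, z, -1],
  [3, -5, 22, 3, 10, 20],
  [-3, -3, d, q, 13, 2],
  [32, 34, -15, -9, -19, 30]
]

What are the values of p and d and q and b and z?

Rows 1 and 4 both sum to 53, so that's the common total.
Column 5: 19 + 19 + 10 + 13 − 19 = 42, so its missing entry is 53 − 42 = 11.
Row 2: -4 + 2 + 9 + 19 + 13 = 39, so its missing entry is 53 − 39 = 14.
Column 3: -1 + 14 + 11 + 22 − 15 = 31, so its missing entry is 53 − 31 = 22.
Row 5: -3 − 3 + 22 + 13 + 2 = 31, so its missing entry is 53 − 31 = 22.
Row 3: 15 + 9 + 11 + 11 − 1 = 45, so its missing entry is 53 − 45 = 8.

p = 14, d = 22, q = 22, b = 8, z = 11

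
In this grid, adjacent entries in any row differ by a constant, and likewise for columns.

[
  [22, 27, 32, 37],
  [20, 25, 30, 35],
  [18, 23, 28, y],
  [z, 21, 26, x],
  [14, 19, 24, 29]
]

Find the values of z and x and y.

Along each row the entries change by 5 per step; down each column they change by -2.
Row 4: from 21 at column 2, stepping by 5 to column 1 gives 16.
Row 4: from 21 at column 2, stepping by 5 to column 4 gives 31.
Row 3: from 18 at column 1, stepping by 5 to column 4 gives 33.

z = 16, x = 31, y = 33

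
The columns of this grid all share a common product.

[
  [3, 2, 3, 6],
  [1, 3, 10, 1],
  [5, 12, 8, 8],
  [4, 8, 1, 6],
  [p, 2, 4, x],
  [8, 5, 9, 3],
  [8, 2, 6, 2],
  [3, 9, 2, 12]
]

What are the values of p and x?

p = 9, x = 5

Columns 2 and 3 each multiply to 103680, so every column has product 103680.
Column 1: 3×1×5×4×8×8×3 = 11520, so the missing entry is 103680 ÷ 11520 = 9.
Column 4: 6×1×8×6×3×2×12 = 20736, so the missing entry is 103680 ÷ 20736 = 5.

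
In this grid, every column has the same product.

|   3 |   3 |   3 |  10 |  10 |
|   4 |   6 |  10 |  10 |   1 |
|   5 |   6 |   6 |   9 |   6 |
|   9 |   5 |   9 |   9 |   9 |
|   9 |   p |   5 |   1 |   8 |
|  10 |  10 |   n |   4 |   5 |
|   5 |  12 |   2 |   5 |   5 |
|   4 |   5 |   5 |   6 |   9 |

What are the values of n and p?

n = 12, p = 3

Columns 4 and 5 each multiply to 972000, so every column has product 972000.
Column 3: 3×10×6×9×5×2×5 = 81000, so the missing entry is 972000 ÷ 81000 = 12.
Column 2: 3×6×6×5×10×12×5 = 324000, so the missing entry is 972000 ÷ 324000 = 3.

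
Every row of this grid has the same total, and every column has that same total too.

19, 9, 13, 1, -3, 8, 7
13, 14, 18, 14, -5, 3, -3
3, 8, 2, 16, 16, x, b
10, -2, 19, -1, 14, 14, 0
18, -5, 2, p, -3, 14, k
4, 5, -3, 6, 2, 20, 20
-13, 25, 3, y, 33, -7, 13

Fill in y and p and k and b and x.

y = 0, p = 18, k = 10, b = 7, x = 2

Rows 1 and 2 both sum to 54, so that's the common total.
Row 7 has -13 + 25 + 3 + 33 − 7 + 13 = 54; the blank must be 54 − 54 = 0.
Column 4 has 1 + 14 + 16 − 1 + 6 + 0 = 36; the blank must be 54 − 36 = 18.
Row 5 has 18 − 5 + 2 + 18 − 3 + 14 = 44; the blank must be 54 − 44 = 10.
Column 7 has 7 − 3 + 0 + 10 + 20 + 13 = 47; the blank must be 54 − 47 = 7.
Row 3 has 3 + 8 + 2 + 16 + 16 + 7 = 52; the blank must be 54 − 52 = 2.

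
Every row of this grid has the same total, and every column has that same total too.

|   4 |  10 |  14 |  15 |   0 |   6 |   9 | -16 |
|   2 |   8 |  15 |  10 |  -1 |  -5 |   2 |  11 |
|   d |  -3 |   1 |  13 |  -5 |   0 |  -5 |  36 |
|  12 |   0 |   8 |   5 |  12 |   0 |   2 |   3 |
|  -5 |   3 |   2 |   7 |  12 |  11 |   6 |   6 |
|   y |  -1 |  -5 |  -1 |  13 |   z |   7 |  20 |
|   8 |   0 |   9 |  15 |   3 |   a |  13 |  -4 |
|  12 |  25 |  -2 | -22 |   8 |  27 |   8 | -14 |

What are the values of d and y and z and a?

Rows 1 and 2 both sum to 42, so that's the common total.
Row 3: -3 + 1 + 13 − 5 + 0 − 5 + 36 = 37, so its missing entry is 42 − 37 = 5.
Column 1: 4 + 2 + 5 + 12 − 5 + 8 + 12 = 38, so its missing entry is 42 − 38 = 4.
Row 6: 4 − 1 − 5 − 1 + 13 + 7 + 20 = 37, so its missing entry is 42 − 37 = 5.
Row 7: 8 + 0 + 9 + 15 + 3 + 13 − 4 = 44, so its missing entry is 42 − 44 = -2.

d = 5, y = 4, z = 5, a = -2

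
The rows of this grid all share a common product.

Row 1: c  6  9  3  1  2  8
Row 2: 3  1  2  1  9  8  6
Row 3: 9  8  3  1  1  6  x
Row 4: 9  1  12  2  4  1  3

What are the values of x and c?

x = 2, c = 1

Rows 2 and 4 each multiply to 2592, so every row has product 2592.
Row 3: 9×8×3×1×1×6 = 1296, so the missing entry is 2592 ÷ 1296 = 2.
Row 1: 6×9×3×1×2×8 = 2592, so the missing entry is 2592 ÷ 2592 = 1.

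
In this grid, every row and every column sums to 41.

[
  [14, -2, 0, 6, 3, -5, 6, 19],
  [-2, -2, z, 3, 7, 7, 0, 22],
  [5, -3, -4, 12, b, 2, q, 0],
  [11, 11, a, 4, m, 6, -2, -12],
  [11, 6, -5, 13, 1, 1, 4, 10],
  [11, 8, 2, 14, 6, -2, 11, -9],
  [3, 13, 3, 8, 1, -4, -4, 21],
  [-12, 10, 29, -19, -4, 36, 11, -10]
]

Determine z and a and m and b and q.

Row 2 has -2 − 2 + 3 + 7 + 7 + 0 + 22 = 35; the blank must be 41 − 35 = 6.
Column 7 has 6 + 0 − 2 + 4 + 11 − 4 + 11 = 26; the blank must be 41 − 26 = 15.
Row 3 has 5 − 3 − 4 + 12 + 2 + 15 + 0 = 27; the blank must be 41 − 27 = 14.
Column 5 has 3 + 7 + 14 + 1 + 6 + 1 − 4 = 28; the blank must be 41 − 28 = 13.
Row 4 has 11 + 11 + 4 + 13 + 6 − 2 − 12 = 31; the blank must be 41 − 31 = 10.

z = 6, a = 10, m = 13, b = 14, q = 15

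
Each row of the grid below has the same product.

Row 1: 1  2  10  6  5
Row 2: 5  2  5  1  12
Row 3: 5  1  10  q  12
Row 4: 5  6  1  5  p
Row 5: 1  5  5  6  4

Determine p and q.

p = 4, q = 1

Rows 1 and 5 each multiply to 600, so every row has product 600.
Row 4: 5×6×1×5 = 150, so the missing entry is 600 ÷ 150 = 4.
Row 3: 5×1×10×12 = 600, so the missing entry is 600 ÷ 600 = 1.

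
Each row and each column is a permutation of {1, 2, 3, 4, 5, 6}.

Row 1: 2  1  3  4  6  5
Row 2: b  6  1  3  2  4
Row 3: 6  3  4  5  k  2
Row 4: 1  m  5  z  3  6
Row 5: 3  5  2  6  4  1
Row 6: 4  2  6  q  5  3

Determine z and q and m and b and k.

For row 3, column 5: row 3 already has {2, 3, 4, 5, 6}; that leaves 1.
For row 4, column 2: column 2 already has {1, 2, 3, 5, 6}; that leaves 4.
At (row 2, col 1): row 2 already has {1, 2, 3, 4, 6}, so the value is 5.
For row 4, column 4: row 4 already has {1, 3, 4, 5, 6}; that leaves 2.
Cell (6,4): row 6 already has {2, 3, 4, 5, 6} → 1.

z = 2, q = 1, m = 4, b = 5, k = 1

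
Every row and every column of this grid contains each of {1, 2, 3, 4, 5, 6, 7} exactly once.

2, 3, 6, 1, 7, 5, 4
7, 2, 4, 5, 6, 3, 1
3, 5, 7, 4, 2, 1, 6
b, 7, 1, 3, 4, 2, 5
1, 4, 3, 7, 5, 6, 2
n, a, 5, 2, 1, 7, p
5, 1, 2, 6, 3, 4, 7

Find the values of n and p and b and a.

Cell (6,2): column 2 already has {1, 2, 3, 4, 5, 7} → 6.
Cell (6,7): column 7 already has {1, 2, 4, 5, 6, 7} → 3.
At (row 6, col 1): row 6 already has {1, 2, 3, 5, 6, 7}, so the value is 4.
At (row 4, col 1): row 4 already has {1, 2, 3, 4, 5, 7}, so the value is 6.

n = 4, p = 3, b = 6, a = 6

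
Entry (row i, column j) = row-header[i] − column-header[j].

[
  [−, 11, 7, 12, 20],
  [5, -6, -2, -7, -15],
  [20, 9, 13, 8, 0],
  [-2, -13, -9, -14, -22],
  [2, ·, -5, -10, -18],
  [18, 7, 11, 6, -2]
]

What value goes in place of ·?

-9

2 − 11 = -9.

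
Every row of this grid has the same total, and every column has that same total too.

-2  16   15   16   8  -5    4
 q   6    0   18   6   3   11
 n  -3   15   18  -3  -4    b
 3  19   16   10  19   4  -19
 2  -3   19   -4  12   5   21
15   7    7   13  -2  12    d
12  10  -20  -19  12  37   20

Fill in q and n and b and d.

Rows 1 and 4 both sum to 52, so that's the common total.
The known cells in row 2 total 44, leaving 52 − 44 = 8 for the blank.
The known cells in column 1 total 38, leaving 52 − 38 = 14 for the blank.
The known cells in row 6 total 52, leaving 52 − 52 = 0 for the blank.
The known cells in row 3 total 37, leaving 52 − 37 = 15 for the blank.

q = 8, n = 14, b = 15, d = 0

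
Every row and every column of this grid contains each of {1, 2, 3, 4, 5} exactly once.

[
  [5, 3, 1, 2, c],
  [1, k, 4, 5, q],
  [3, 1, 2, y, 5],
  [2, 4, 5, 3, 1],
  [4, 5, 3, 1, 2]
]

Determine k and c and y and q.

At (row 3, col 4): row 3 already has {1, 2, 3, 5}, so the value is 4.
For row 2, column 2: column 2 already has {1, 3, 4, 5}; that leaves 2.
For row 1, column 5: row 1 already has {1, 2, 3, 5}; that leaves 4.
For row 2, column 5: row 2 already has {1, 2, 4, 5}; that leaves 3.

k = 2, c = 4, y = 4, q = 3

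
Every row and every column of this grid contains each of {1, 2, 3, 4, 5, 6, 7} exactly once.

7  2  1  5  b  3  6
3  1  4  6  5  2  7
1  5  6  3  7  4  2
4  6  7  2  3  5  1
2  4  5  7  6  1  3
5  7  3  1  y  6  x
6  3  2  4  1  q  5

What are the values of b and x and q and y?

b = 4, x = 4, q = 7, y = 2

Cell (1,5): row 1 already has {1, 2, 3, 5, 6, 7} → 4.
Cell (6,5): column 5 already has {1, 3, 4, 5, 6, 7} → 2.
For row 6, column 7: row 6 already has {1, 2, 3, 5, 6, 7}; that leaves 4.
For row 7, column 6: row 7 already has {1, 2, 3, 4, 5, 6}; that leaves 7.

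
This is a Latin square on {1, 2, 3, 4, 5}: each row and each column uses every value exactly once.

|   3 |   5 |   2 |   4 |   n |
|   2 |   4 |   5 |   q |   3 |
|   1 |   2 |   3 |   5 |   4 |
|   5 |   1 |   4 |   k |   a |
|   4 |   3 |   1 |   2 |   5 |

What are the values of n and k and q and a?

n = 1, k = 3, q = 1, a = 2

For row 2, column 4: row 2 already has {2, 3, 4, 5}; that leaves 1.
At (row 4, col 4): column 4 already has {1, 2, 4, 5}, so the value is 3.
For row 4, column 5: row 4 already has {1, 3, 4, 5}; that leaves 2.
At (row 1, col 5): row 1 already has {2, 3, 4, 5}, so the value is 1.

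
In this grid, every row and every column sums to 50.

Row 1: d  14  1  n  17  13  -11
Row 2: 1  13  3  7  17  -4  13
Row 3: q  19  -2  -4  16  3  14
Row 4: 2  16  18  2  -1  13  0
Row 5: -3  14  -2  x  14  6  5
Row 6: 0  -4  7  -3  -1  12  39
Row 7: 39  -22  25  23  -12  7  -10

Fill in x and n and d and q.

x = 16, n = 9, d = 7, q = 4

Row 3 has 19 − 2 − 4 + 16 + 3 + 14 = 46; the blank must be 50 − 46 = 4.
Column 1 has 1 + 4 + 2 − 3 + 0 + 39 = 43; the blank must be 50 − 43 = 7.
Row 1 has 7 + 14 + 1 + 17 + 13 − 11 = 41; the blank must be 50 − 41 = 9.
Row 5 has -3 + 14 − 2 + 14 + 6 + 5 = 34; the blank must be 50 − 34 = 16.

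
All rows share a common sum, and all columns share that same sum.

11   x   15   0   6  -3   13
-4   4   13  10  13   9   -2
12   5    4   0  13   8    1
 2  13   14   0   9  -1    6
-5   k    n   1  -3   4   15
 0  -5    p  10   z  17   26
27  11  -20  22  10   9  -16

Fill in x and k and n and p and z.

x = 1, k = 14, n = 17, p = 0, z = -5

Rows 2 and 3 both sum to 43, so that's the common total.
The known cells in row 1 total 42, leaving 43 − 42 = 1 for the blank.
The known cells in column 5 total 48, leaving 43 − 48 = -5 for the blank.
The known cells in column 2 total 29, leaving 43 − 29 = 14 for the blank.
The known cells in row 5 total 26, leaving 43 − 26 = 17 for the blank.
The known cells in row 6 total 43, leaving 43 − 43 = 0 for the blank.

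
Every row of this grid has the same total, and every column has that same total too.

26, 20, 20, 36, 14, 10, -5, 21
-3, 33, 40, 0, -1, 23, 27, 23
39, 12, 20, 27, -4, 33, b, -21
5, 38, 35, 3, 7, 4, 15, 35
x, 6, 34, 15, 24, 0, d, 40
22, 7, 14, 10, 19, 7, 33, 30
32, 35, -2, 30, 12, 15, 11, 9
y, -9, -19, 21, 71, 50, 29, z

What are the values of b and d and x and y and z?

b = 36, d = -4, x = 27, y = -6, z = 5

Rows 1 and 2 both sum to 142, so that's the common total.
The known cells in column 8 total 137, leaving 142 − 137 = 5 for the blank.
The known cells in row 8 total 148, leaving 142 − 148 = -6 for the blank.
The known cells in column 1 total 115, leaving 142 − 115 = 27 for the blank.
The known cells in row 5 total 146, leaving 142 − 146 = -4 for the blank.
The known cells in row 3 total 106, leaving 142 − 106 = 36 for the blank.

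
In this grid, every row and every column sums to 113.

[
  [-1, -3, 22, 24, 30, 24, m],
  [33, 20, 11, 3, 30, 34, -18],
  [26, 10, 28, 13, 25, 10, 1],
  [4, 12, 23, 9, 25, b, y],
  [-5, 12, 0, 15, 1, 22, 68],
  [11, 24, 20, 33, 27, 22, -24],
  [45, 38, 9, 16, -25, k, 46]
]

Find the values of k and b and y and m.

k = -16, b = 17, y = 23, m = 17

Row 1 has -1 − 3 + 22 + 24 + 30 + 24 = 96; the blank must be 113 − 96 = 17.
Row 7 has 45 + 38 + 9 + 16 − 25 + 46 = 129; the blank must be 113 − 129 = -16.
Column 6 has 24 + 34 + 10 + 22 + 22 − 16 = 96; the blank must be 113 − 96 = 17.
Row 4 has 4 + 12 + 23 + 9 + 25 + 17 = 90; the blank must be 113 − 90 = 23.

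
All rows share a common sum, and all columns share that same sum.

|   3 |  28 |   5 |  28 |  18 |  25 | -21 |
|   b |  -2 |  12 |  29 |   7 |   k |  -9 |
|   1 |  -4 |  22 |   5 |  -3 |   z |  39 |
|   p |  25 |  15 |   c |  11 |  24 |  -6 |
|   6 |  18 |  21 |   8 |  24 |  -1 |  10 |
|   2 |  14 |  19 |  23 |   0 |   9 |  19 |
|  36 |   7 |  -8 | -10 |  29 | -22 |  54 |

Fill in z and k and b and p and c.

z = 26, k = 25, b = 24, p = 14, c = 3

Rows 1 and 5 both sum to 86, so that's the common total.
Column 4 has 28 + 29 + 5 + 8 + 23 − 10 = 83; the blank must be 86 − 83 = 3.
Row 4 has 25 + 15 + 3 + 11 + 24 − 6 = 72; the blank must be 86 − 72 = 14.
Column 1 has 3 + 1 + 14 + 6 + 2 + 36 = 62; the blank must be 86 − 62 = 24.
Row 2 has 24 − 2 + 12 + 29 + 7 − 9 = 61; the blank must be 86 − 61 = 25.
Row 3 has 1 − 4 + 22 + 5 − 3 + 39 = 60; the blank must be 86 − 60 = 26.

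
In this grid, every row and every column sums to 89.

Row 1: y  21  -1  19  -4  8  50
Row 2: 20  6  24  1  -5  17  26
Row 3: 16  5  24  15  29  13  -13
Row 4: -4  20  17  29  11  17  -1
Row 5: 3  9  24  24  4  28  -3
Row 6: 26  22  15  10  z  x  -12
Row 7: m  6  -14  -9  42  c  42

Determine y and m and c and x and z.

The known cells in row 1 total 93, leaving 89 − 93 = -4 for the blank.
The known cells in column 5 total 77, leaving 89 − 77 = 12 for the blank.
The known cells in row 6 total 73, leaving 89 − 73 = 16 for the blank.
The known cells in column 6 total 99, leaving 89 − 99 = -10 for the blank.
The known cells in row 7 total 57, leaving 89 − 57 = 32 for the blank.

y = -4, m = 32, c = -10, x = 16, z = 12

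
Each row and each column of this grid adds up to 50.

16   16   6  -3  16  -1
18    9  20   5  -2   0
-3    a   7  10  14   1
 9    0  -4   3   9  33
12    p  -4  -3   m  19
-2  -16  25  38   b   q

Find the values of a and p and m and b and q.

a = 21, p = 20, m = 6, b = 7, q = -2

Column 6: -1 + 0 + 1 + 33 + 19 = 52, so its missing entry is 50 − 52 = -2.
Row 3: -3 + 7 + 10 + 14 + 1 = 29, so its missing entry is 50 − 29 = 21.
Row 6: -2 − 16 + 25 + 38 − 2 = 43, so its missing entry is 50 − 43 = 7.
Column 5: 16 − 2 + 14 + 9 + 7 = 44, so its missing entry is 50 − 44 = 6.
Row 5: 12 − 4 − 3 + 6 + 19 = 30, so its missing entry is 50 − 30 = 20.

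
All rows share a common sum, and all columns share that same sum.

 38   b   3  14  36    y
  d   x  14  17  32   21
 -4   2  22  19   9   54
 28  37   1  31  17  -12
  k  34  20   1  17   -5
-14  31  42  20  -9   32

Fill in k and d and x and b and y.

Rows 3 and 4 both sum to 102, so that's the common total.
Row 5 has 34 + 20 + 1 + 17 − 5 = 67; the blank must be 102 − 67 = 35.
Column 6 has 21 + 54 − 12 − 5 + 32 = 90; the blank must be 102 − 90 = 12.
Row 1 has 38 + 3 + 14 + 36 + 12 = 103; the blank must be 102 − 103 = -1.
Column 2 has -1 + 2 + 37 + 34 + 31 = 103; the blank must be 102 − 103 = -1.
Row 2 has -1 + 14 + 17 + 32 + 21 = 83; the blank must be 102 − 83 = 19.

k = 35, d = 19, x = -1, b = -1, y = 12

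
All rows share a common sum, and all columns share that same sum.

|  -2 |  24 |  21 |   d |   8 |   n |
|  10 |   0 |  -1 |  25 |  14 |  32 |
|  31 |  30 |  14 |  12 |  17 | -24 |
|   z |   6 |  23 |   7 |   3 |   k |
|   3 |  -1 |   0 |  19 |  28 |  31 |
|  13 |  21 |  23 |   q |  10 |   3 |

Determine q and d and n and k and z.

q = 10, d = 7, n = 22, k = 16, z = 25

Rows 2 and 3 both sum to 80, so that's the common total.
The known cells in column 1 total 55, leaving 80 − 55 = 25 for the blank.
The known cells in row 6 total 70, leaving 80 − 70 = 10 for the blank.
The known cells in column 4 total 73, leaving 80 − 73 = 7 for the blank.
The known cells in row 1 total 58, leaving 80 − 58 = 22 for the blank.
The known cells in row 4 total 64, leaving 80 − 64 = 16 for the blank.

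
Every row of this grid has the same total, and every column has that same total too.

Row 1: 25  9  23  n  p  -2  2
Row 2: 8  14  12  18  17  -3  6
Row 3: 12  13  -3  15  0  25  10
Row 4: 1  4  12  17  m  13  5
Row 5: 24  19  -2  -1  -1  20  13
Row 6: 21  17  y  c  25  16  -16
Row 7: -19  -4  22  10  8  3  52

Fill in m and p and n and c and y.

m = 20, p = 3, n = 12, c = 1, y = 8

Rows 2 and 3 both sum to 72, so that's the common total.
Row 4 has 1 + 4 + 12 + 17 + 13 + 5 = 52; the blank must be 72 − 52 = 20.
Column 5 has 17 + 0 + 20 − 1 + 25 + 8 = 69; the blank must be 72 − 69 = 3.
Row 1 has 25 + 9 + 23 + 3 − 2 + 2 = 60; the blank must be 72 − 60 = 12.
Column 4 has 12 + 18 + 15 + 17 − 1 + 10 = 71; the blank must be 72 − 71 = 1.
Row 6 has 21 + 17 + 1 + 25 + 16 − 16 = 64; the blank must be 72 − 64 = 8.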